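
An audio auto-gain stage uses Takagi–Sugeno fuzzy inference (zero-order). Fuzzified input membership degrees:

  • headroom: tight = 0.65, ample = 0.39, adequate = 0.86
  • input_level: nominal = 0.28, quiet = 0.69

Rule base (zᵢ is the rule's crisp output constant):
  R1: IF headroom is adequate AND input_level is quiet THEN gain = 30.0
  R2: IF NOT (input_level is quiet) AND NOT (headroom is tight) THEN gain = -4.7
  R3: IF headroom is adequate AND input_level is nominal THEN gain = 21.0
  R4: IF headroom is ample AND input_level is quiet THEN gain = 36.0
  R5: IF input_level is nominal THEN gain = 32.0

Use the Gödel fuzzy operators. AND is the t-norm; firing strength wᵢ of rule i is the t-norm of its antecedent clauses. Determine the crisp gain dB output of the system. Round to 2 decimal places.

24.68

R1 (z=30.0): adequate=0.86, quiet=0.69; AND[min(a, b)] → w = 0.69
R2 (z=-4.7): ¬quiet=1−0.69=0.31, ¬tight=1−0.65=0.35; AND[min(a, b)] → w = 0.31
R3 (z=21.0): adequate=0.86, nominal=0.28; AND[min(a, b)] → w = 0.28
R4 (z=36.0): ample=0.39, quiet=0.69; AND[min(a, b)] → w = 0.39
R5 (z=32.0): nominal=0.28 → w = 0.28
Weighted average = (0.69·30.0 + 0.31·-4.7 + 0.28·21.0 + 0.39·36.0 + 0.28·32.0) / (0.69 + 0.31 + 0.28 + 0.39 + 0.28)
  = 48.1230 / 1.9500 = 24.68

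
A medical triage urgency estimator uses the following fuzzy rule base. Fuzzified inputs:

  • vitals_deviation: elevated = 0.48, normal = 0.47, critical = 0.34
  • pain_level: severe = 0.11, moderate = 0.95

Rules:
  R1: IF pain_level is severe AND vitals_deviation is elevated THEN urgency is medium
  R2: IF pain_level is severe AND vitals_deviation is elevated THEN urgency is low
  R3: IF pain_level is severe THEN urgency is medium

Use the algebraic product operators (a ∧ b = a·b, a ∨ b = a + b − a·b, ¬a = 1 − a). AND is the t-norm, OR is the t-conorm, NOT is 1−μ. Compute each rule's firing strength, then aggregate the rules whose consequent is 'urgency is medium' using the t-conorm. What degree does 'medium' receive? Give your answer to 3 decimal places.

0.157

R1: severe=0.11, elevated=0.48; AND[a·b] → w = 0.0528
R2: severe=0.11, elevated=0.48; AND[a·b] → w = 0.0528
R3: severe=0.11 → w = 0.1100
Rules with consequent 'medium': {R1, R3} → strengths 0.0528, 0.1100
Aggregate via t-conorm [a + b − a·b]: 0.1570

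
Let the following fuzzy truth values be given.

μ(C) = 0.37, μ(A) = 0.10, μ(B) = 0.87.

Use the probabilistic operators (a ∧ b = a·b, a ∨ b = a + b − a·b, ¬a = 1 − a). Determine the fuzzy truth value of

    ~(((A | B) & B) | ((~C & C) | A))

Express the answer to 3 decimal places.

A | B = a + b − a·b on (0.1000, 0.8700) = 0.8830
(A | B) & B = a·b on (0.8830, 0.8700) = 0.7682
~C = 1 − 0.3700 = 0.6300
~C & C = a·b on (0.6300, 0.3700) = 0.2331
(~C & C) | A = a + b − a·b on (0.2331, 0.1000) = 0.3098
((A | B) & B) | ((~C & C) | A) = a + b − a·b on (0.7682, 0.3098) = 0.8400
~(((A | B) & B) | ((~C & C) | A)) = 1 − 0.8400 = 0.1600

0.160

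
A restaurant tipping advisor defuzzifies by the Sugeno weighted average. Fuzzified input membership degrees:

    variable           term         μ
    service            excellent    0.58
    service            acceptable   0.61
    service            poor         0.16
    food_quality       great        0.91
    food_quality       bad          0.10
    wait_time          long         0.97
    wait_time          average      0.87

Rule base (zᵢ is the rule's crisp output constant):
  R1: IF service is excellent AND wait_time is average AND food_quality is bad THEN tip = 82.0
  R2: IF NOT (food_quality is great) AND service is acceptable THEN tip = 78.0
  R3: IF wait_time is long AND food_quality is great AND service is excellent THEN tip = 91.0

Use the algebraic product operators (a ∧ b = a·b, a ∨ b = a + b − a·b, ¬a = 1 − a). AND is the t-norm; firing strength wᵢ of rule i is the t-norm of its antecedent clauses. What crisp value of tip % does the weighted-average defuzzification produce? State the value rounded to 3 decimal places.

89.108

R1 (z=82.0): excellent=0.58, average=0.87, bad=0.10; AND[a·b] → w = 0.0505
R2 (z=78.0): ¬great=1−0.91=0.09, acceptable=0.61; AND[a·b] → w = 0.0549
R3 (z=91.0): long=0.97, great=0.91, excellent=0.58; AND[a·b] → w = 0.5120
Weighted average = (0.0505·82.0 + 0.0549·78.0 + 0.5120·91.0) / (0.0505 + 0.0549 + 0.5120)
  = 55.0088 / 0.6173 = 89.108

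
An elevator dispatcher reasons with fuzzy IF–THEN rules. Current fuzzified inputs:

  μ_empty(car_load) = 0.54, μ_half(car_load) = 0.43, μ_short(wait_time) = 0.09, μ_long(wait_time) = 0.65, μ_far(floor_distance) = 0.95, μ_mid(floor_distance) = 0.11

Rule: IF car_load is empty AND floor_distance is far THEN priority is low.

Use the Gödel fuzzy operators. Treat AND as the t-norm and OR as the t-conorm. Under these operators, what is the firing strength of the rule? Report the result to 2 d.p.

0.54

firing strength: empty=0.54, far=0.95; AND[min(a, b)] → w = 0.54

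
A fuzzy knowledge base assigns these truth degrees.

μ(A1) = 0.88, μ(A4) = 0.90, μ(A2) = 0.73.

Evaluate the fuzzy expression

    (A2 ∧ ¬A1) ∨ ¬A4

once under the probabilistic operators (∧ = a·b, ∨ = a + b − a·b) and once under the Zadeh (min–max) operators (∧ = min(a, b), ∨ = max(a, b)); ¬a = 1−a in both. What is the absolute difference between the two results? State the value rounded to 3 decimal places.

0.059

Under probabilistic:
  ¬A1 = 1 − 0.8800 = 0.1200
  A2 ∧ ¬A1 = a·b on (0.7300, 0.1200) = 0.0876
  ¬A4 = 1 − 0.9000 = 0.1000
  (A2 ∧ ¬A1) ∨ ¬A4 = a + b − a·b on (0.0876, 0.1000) = 0.1788
  → value = 0.1788
Under Zadeh (min–max):
  ¬A1 = 1 − 0.88 = 0.12
  A2 ∧ ¬A1 = min(a, b) on (0.73, 0.12) = 0.12
  ¬A4 = 1 − 0.90 = 0.10
  (A2 ∧ ¬A1) ∨ ¬A4 = max(a, b) on (0.12, 0.10) = 0.12
  → value = 0.1200
|0.1788 − 0.1200| = 0.059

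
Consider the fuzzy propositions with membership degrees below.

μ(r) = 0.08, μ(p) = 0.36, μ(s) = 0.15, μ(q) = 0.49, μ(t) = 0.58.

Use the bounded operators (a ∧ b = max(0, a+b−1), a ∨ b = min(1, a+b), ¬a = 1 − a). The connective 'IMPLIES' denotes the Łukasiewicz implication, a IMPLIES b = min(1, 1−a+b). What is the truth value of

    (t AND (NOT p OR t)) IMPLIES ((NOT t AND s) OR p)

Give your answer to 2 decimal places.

0.78

NOT p = 1 − 0.36 = 0.64
NOT p OR t = min(1, a+b) on (0.64, 0.58) = 1.00
t AND (NOT p OR t) = max(0, a+b−1) on (0.58, 1.00) = 0.58
NOT t = 1 − 0.58 = 0.42
NOT t AND s = max(0, a+b−1) on (0.42, 0.15) = 0.00
(NOT t AND s) OR p = min(1, a+b) on (0.00, 0.36) = 0.36
(t AND (NOT p OR t)) IMPLIES ((NOT t AND s) OR p)  [Łukasiewicz: min(1, 1−a+b)] with a=0.58, b=0.36 → 0.78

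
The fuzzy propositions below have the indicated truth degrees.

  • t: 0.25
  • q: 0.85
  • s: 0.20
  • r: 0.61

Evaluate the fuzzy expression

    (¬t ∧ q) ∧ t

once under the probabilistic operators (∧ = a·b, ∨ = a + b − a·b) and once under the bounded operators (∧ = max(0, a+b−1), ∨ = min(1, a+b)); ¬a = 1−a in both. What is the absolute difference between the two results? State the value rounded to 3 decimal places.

0.159

Under probabilistic:
  ¬t = 1 − 0.2500 = 0.7500
  ¬t ∧ q = a·b on (0.7500, 0.8500) = 0.6375
  (¬t ∧ q) ∧ t = a·b on (0.6375, 0.2500) = 0.1594
  → value = 0.1594
Under bounded:
  ¬t = 1 − 0.25 = 0.75
  ¬t ∧ q = max(0, a+b−1) on (0.75, 0.85) = 0.60
  (¬t ∧ q) ∧ t = max(0, a+b−1) on (0.60, 0.25) = 0.00
  → value = 0.0000
|0.1594 − 0.0000| = 0.159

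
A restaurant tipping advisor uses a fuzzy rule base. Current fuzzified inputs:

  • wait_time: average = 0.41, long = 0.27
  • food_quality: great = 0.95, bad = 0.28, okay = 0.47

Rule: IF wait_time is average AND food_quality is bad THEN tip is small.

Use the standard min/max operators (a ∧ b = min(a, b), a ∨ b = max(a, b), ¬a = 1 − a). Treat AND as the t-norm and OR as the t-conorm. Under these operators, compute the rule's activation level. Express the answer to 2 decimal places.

0.28

firing strength: average=0.41, bad=0.28; AND[min(a, b)] → w = 0.28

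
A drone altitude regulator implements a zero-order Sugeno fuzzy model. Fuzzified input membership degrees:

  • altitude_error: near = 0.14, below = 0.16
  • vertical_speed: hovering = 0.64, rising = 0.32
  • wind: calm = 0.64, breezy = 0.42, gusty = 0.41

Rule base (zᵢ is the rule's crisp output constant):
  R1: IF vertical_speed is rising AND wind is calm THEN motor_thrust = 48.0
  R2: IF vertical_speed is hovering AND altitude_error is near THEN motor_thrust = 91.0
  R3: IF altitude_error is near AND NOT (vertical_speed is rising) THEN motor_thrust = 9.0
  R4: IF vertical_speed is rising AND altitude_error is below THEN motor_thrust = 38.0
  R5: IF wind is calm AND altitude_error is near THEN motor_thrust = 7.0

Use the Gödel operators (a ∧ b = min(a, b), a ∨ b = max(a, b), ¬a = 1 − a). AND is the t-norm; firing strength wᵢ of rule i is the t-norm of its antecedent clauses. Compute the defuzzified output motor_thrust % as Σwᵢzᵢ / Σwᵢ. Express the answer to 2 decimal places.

40.47

R1 (z=48.0): rising=0.32, calm=0.64; AND[min(a, b)] → w = 0.32
R2 (z=91.0): hovering=0.64, near=0.14; AND[min(a, b)] → w = 0.14
R3 (z=9.0): near=0.14, ¬rising=1−0.32=0.68; AND[min(a, b)] → w = 0.14
R4 (z=38.0): rising=0.32, below=0.16; AND[min(a, b)] → w = 0.16
R5 (z=7.0): calm=0.64, near=0.14; AND[min(a, b)] → w = 0.14
Weighted average = (0.32·48.0 + 0.14·91.0 + 0.14·9.0 + 0.16·38.0 + 0.14·7.0) / (0.32 + 0.14 + 0.14 + 0.16 + 0.14)
  = 36.4200 / 0.9000 = 40.47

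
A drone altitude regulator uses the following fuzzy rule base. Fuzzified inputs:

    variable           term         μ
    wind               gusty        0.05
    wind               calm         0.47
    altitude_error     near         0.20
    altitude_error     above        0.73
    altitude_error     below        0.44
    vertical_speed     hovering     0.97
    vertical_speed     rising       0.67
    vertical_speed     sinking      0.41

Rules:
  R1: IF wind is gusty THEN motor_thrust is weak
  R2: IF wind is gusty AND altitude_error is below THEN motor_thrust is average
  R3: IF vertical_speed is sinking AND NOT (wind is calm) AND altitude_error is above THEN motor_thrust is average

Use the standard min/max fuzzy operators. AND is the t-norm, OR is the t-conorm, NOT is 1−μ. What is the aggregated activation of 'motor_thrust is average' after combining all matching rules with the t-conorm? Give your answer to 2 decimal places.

0.41

R1: gusty=0.05 → w = 0.05
R2: gusty=0.05, below=0.44; AND[min(a, b)] → w = 0.05
R3: sinking=0.41, ¬calm=1−0.47=0.53, above=0.73; AND[min(a, b)] → w = 0.41
Rules with consequent 'average': {R2, R3} → strengths 0.05, 0.41
Aggregate via t-conorm [max(a, b)]: 0.41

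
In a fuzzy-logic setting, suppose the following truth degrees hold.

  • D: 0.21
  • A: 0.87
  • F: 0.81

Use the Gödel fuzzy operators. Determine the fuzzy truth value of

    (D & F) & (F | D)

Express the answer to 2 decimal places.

0.21

D & F = min(a, b) on (0.21, 0.81) = 0.21
F | D = max(a, b) on (0.81, 0.21) = 0.81
(D & F) & (F | D) = min(a, b) on (0.21, 0.81) = 0.21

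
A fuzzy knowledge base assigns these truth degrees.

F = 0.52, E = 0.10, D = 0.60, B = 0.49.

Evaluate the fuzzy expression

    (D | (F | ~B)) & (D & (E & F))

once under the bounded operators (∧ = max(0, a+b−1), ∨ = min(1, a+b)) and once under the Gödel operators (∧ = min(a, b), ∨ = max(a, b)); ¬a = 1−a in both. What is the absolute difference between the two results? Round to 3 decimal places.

0.100

Under bounded:
  ~B = 1 − 0.49 = 0.51
  F | ~B = min(1, a+b) on (0.52, 0.51) = 1.00
  D | (F | ~B) = min(1, a+b) on (0.60, 1.00) = 1.00
  E & F = max(0, a+b−1) on (0.10, 0.52) = 0.00
  D & (E & F) = max(0, a+b−1) on (0.60, 0.00) = 0.00
  (D | (F | ~B)) & (D & (E & F)) = max(0, a+b−1) on (1.00, 0.00) = 0.00
  → value = 0.0000
Under Gödel:
  ~B = 1 − 0.49 = 0.51
  F | ~B = max(a, b) on (0.52, 0.51) = 0.52
  D | (F | ~B) = max(a, b) on (0.60, 0.52) = 0.60
  E & F = min(a, b) on (0.10, 0.52) = 0.10
  D & (E & F) = min(a, b) on (0.60, 0.10) = 0.10
  (D | (F | ~B)) & (D & (E & F)) = min(a, b) on (0.60, 0.10) = 0.10
  → value = 0.1000
|0.0000 − 0.1000| = 0.100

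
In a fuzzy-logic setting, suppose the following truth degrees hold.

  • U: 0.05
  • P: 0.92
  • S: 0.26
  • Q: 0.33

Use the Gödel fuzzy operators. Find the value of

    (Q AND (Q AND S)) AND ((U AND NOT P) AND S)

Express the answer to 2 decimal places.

0.05

Q AND S = min(a, b) on (0.33, 0.26) = 0.26
Q AND (Q AND S) = min(a, b) on (0.33, 0.26) = 0.26
NOT P = 1 − 0.92 = 0.08
U AND NOT P = min(a, b) on (0.05, 0.08) = 0.05
(U AND NOT P) AND S = min(a, b) on (0.05, 0.26) = 0.05
(Q AND (Q AND S)) AND ((U AND NOT P) AND S) = min(a, b) on (0.26, 0.05) = 0.05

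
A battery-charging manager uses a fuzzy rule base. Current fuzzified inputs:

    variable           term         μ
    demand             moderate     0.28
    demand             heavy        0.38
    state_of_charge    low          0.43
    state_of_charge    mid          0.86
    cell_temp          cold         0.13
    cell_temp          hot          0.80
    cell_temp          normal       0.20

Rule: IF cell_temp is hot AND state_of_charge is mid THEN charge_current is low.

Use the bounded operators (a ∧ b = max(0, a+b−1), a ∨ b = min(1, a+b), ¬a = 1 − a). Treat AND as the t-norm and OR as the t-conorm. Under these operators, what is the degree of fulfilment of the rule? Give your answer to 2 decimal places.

firing strength: hot=0.80, mid=0.86; AND[max(0, a+b−1)] → w = 0.66

0.66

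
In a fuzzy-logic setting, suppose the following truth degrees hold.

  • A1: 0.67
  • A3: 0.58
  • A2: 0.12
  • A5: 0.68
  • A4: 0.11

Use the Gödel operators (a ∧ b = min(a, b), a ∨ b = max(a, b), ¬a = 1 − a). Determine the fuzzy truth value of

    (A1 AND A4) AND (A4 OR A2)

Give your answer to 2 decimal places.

0.11

A1 AND A4 = min(a, b) on (0.67, 0.11) = 0.11
A4 OR A2 = max(a, b) on (0.11, 0.12) = 0.12
(A1 AND A4) AND (A4 OR A2) = min(a, b) on (0.11, 0.12) = 0.11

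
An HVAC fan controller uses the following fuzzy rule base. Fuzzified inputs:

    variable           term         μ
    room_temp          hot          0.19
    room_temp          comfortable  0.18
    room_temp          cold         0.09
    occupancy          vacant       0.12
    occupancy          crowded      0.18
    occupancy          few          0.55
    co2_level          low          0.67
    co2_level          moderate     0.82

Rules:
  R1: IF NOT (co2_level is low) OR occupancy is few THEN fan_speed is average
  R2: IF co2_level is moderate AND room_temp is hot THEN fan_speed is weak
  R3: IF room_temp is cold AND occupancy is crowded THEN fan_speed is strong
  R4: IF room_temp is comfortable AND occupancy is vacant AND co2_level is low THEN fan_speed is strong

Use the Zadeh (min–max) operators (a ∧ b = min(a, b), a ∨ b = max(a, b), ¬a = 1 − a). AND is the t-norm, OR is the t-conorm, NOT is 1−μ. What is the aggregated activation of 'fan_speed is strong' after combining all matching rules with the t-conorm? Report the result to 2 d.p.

R1: ¬low=1−0.67=0.33, few=0.55; OR[max(a, b)] → w = 0.55
R2: moderate=0.82, hot=0.19; AND[min(a, b)] → w = 0.19
R3: cold=0.09, crowded=0.18; AND[min(a, b)] → w = 0.09
R4: comfortable=0.18, vacant=0.12, low=0.67; AND[min(a, b)] → w = 0.12
Rules with consequent 'strong': {R3, R4} → strengths 0.09, 0.12
Aggregate via t-conorm [max(a, b)]: 0.12

0.12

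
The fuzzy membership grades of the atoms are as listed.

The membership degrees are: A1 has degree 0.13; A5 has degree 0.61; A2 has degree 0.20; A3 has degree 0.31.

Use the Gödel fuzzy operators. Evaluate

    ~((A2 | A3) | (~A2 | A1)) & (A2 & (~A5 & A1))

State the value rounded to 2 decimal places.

0.13

A2 | A3 = max(a, b) on (0.20, 0.31) = 0.31
~A2 = 1 − 0.20 = 0.80
~A2 | A1 = max(a, b) on (0.80, 0.13) = 0.80
(A2 | A3) | (~A2 | A1) = max(a, b) on (0.31, 0.80) = 0.80
~((A2 | A3) | (~A2 | A1)) = 1 − 0.80 = 0.20
~A5 = 1 − 0.61 = 0.39
~A5 & A1 = min(a, b) on (0.39, 0.13) = 0.13
A2 & (~A5 & A1) = min(a, b) on (0.20, 0.13) = 0.13
~((A2 | A3) | (~A2 | A1)) & (A2 & (~A5 & A1)) = min(a, b) on (0.20, 0.13) = 0.13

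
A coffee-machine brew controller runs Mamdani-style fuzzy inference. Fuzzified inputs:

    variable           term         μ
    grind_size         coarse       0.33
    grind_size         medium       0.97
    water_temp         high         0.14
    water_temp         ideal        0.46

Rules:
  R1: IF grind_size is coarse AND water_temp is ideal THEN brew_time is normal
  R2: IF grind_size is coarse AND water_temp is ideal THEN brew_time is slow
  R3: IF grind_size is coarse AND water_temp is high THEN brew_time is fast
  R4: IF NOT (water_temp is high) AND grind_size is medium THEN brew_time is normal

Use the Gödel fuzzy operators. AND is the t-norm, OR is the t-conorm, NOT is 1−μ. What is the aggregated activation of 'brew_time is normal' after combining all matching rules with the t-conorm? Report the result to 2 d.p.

0.86

R1: coarse=0.33, ideal=0.46; AND[min(a, b)] → w = 0.33
R2: coarse=0.33, ideal=0.46; AND[min(a, b)] → w = 0.33
R3: coarse=0.33, high=0.14; AND[min(a, b)] → w = 0.14
R4: ¬high=1−0.14=0.86, medium=0.97; AND[min(a, b)] → w = 0.86
Rules with consequent 'normal': {R1, R4} → strengths 0.33, 0.86
Aggregate via t-conorm [max(a, b)]: 0.86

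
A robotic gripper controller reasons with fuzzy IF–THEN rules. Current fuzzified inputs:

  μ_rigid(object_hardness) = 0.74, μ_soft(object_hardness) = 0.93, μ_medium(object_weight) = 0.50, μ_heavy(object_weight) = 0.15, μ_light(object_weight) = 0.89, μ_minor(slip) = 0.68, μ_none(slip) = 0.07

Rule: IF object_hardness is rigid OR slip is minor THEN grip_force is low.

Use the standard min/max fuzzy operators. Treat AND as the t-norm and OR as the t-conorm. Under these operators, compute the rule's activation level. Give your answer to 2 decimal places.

firing strength: rigid=0.74, minor=0.68; OR[max(a, b)] → w = 0.74

0.74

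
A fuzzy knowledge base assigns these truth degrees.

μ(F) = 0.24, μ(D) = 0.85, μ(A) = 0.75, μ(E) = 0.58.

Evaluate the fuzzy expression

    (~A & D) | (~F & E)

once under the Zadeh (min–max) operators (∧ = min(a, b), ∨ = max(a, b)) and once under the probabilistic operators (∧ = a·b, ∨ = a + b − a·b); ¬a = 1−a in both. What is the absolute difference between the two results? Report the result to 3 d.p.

Under Zadeh (min–max):
  ~A = 1 − 0.75 = 0.25
  ~A & D = min(a, b) on (0.25, 0.85) = 0.25
  ~F = 1 − 0.24 = 0.76
  ~F & E = min(a, b) on (0.76, 0.58) = 0.58
  (~A & D) | (~F & E) = max(a, b) on (0.25, 0.58) = 0.58
  → value = 0.5800
Under probabilistic:
  ~A = 1 − 0.7500 = 0.2500
  ~A & D = a·b on (0.2500, 0.8500) = 0.2125
  ~F = 1 − 0.2400 = 0.7600
  ~F & E = a·b on (0.7600, 0.5800) = 0.4408
  (~A & D) | (~F & E) = a + b − a·b on (0.2125, 0.4408) = 0.5596
  → value = 0.5596
|0.5800 − 0.5596| = 0.020

0.020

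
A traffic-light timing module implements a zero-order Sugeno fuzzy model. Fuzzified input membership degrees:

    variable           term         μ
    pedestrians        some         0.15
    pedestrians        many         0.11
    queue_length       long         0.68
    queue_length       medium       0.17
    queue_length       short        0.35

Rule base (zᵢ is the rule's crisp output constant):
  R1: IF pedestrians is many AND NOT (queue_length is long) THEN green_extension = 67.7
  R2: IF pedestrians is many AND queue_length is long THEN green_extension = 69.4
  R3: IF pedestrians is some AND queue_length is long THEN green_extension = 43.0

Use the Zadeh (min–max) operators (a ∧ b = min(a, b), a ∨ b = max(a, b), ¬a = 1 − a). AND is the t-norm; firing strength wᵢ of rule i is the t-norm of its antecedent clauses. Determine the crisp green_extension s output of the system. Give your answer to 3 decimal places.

58.192

R1 (z=67.7): many=0.11, ¬long=1−0.68=0.32; AND[min(a, b)] → w = 0.11
R2 (z=69.4): many=0.11, long=0.68; AND[min(a, b)] → w = 0.11
R3 (z=43.0): some=0.15, long=0.68; AND[min(a, b)] → w = 0.15
Weighted average = (0.11·67.7 + 0.11·69.4 + 0.15·43.0) / (0.11 + 0.11 + 0.15)
  = 21.5310 / 0.3700 = 58.192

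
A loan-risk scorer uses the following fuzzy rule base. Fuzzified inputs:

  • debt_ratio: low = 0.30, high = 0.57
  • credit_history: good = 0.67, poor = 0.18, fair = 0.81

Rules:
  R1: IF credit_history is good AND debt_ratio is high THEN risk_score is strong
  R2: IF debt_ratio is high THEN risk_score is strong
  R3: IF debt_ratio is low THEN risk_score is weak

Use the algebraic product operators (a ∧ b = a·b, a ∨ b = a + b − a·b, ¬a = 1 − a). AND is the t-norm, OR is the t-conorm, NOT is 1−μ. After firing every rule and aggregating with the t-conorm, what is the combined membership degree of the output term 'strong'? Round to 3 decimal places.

0.734

R1: good=0.67, high=0.57; AND[a·b] → w = 0.3819
R2: high=0.57 → w = 0.5700
R3: low=0.30 → w = 0.3000
Rules with consequent 'strong': {R1, R2} → strengths 0.3819, 0.5700
Aggregate via t-conorm [a + b − a·b]: 0.7342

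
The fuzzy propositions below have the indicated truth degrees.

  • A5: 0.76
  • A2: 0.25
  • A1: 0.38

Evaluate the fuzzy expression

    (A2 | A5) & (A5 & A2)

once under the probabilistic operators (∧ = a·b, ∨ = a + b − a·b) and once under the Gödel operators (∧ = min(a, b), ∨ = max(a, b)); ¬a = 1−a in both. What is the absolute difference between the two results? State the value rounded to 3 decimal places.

Under probabilistic:
  A2 | A5 = a + b − a·b on (0.2500, 0.7600) = 0.8200
  A5 & A2 = a·b on (0.7600, 0.2500) = 0.1900
  (A2 | A5) & (A5 & A2) = a·b on (0.8200, 0.1900) = 0.1558
  → value = 0.1558
Under Gödel:
  A2 | A5 = max(a, b) on (0.25, 0.76) = 0.76
  A5 & A2 = min(a, b) on (0.76, 0.25) = 0.25
  (A2 | A5) & (A5 & A2) = min(a, b) on (0.76, 0.25) = 0.25
  → value = 0.2500
|0.1558 − 0.2500| = 0.094

0.094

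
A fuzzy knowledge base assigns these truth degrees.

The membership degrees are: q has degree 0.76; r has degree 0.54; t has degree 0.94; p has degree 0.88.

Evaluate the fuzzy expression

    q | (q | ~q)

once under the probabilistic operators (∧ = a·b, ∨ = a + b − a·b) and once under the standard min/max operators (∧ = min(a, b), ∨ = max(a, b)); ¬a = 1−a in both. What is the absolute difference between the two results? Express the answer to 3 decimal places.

Under probabilistic:
  ~q = 1 − 0.7600 = 0.2400
  q | ~q = a + b − a·b on (0.7600, 0.2400) = 0.8176
  q | (q | ~q) = a + b − a·b on (0.7600, 0.8176) = 0.9562
  → value = 0.9562
Under standard min/max:
  ~q = 1 − 0.76 = 0.24
  q | ~q = max(a, b) on (0.76, 0.24) = 0.76
  q | (q | ~q) = max(a, b) on (0.76, 0.76) = 0.76
  → value = 0.7600
|0.9562 − 0.7600| = 0.196

0.196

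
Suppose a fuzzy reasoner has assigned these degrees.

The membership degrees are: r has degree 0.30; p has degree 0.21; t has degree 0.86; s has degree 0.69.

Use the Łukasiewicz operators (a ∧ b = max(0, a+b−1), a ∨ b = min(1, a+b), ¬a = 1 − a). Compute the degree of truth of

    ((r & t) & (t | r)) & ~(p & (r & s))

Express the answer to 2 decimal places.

0.16

r & t = max(0, a+b−1) on (0.30, 0.86) = 0.16
t | r = min(1, a+b) on (0.86, 0.30) = 1.00
(r & t) & (t | r) = max(0, a+b−1) on (0.16, 1.00) = 0.16
r & s = max(0, a+b−1) on (0.30, 0.69) = 0.00
p & (r & s) = max(0, a+b−1) on (0.21, 0.00) = 0.00
~(p & (r & s)) = 1 − 0.00 = 1.00
((r & t) & (t | r)) & ~(p & (r & s)) = max(0, a+b−1) on (0.16, 1.00) = 0.16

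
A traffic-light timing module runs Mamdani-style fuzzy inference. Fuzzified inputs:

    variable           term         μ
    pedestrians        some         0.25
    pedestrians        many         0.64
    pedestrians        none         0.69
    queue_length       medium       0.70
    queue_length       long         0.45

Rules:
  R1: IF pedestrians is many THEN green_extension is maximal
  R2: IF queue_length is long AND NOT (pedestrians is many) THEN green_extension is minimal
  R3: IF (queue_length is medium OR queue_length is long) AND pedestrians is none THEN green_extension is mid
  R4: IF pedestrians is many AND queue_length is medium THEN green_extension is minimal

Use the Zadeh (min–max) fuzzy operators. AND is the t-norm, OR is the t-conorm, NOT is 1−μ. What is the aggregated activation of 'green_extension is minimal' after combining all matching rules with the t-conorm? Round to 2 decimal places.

0.64

R1: many=0.64 → w = 0.64
R2: long=0.45, ¬many=1−0.64=0.36; AND[min(a, b)] → w = 0.36
R3: (medium=0.70 OR long=0.45) = 0.70; AND[min(a, b)] with none=0.69 → w = 0.69
R4: many=0.64, medium=0.70; AND[min(a, b)] → w = 0.64
Rules with consequent 'minimal': {R2, R4} → strengths 0.36, 0.64
Aggregate via t-conorm [max(a, b)]: 0.64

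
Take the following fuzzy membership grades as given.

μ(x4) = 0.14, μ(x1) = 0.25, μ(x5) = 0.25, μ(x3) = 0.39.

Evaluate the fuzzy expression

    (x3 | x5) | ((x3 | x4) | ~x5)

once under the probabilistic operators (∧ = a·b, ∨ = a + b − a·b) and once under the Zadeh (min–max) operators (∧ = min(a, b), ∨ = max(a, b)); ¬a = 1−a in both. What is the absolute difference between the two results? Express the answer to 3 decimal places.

Under probabilistic:
  x3 | x5 = a + b − a·b on (0.3900, 0.2500) = 0.5425
  x3 | x4 = a + b − a·b on (0.3900, 0.1400) = 0.4754
  ~x5 = 1 − 0.2500 = 0.7500
  (x3 | x4) | ~x5 = a + b − a·b on (0.4754, 0.7500) = 0.8689
  (x3 | x5) | ((x3 | x4) | ~x5) = a + b − a·b on (0.5425, 0.8689) = 0.9400
  → value = 0.9400
Under Zadeh (min–max):
  x3 | x5 = max(a, b) on (0.39, 0.25) = 0.39
  x3 | x4 = max(a, b) on (0.39, 0.14) = 0.39
  ~x5 = 1 − 0.25 = 0.75
  (x3 | x4) | ~x5 = max(a, b) on (0.39, 0.75) = 0.75
  (x3 | x5) | ((x3 | x4) | ~x5) = max(a, b) on (0.39, 0.75) = 0.75
  → value = 0.7500
|0.9400 − 0.7500| = 0.190

0.190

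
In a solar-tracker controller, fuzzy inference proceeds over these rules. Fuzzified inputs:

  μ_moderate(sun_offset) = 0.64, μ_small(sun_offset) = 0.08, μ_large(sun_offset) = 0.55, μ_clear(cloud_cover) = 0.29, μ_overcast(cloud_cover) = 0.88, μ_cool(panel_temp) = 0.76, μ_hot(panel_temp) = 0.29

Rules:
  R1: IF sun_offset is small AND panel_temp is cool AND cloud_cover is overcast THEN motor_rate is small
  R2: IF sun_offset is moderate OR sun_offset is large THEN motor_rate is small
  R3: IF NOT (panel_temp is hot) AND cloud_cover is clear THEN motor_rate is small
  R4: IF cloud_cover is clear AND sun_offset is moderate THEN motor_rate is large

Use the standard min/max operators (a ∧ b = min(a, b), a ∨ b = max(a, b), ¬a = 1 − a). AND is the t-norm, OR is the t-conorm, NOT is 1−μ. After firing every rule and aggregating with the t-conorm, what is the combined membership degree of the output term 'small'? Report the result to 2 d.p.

0.64

R1: small=0.08, cool=0.76, overcast=0.88; AND[min(a, b)] → w = 0.08
R2: moderate=0.64, large=0.55; OR[max(a, b)] → w = 0.64
R3: ¬hot=1−0.29=0.71, clear=0.29; AND[min(a, b)] → w = 0.29
R4: clear=0.29, moderate=0.64; AND[min(a, b)] → w = 0.29
Rules with consequent 'small': {R1, R2, R3} → strengths 0.08, 0.64, 0.29
Aggregate via t-conorm [max(a, b)]: 0.64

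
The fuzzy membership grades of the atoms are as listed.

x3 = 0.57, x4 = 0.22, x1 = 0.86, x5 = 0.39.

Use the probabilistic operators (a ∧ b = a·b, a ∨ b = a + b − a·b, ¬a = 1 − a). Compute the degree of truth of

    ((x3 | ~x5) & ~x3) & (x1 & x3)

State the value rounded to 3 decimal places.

~x5 = 1 − 0.3900 = 0.6100
x3 | ~x5 = a + b − a·b on (0.5700, 0.6100) = 0.8323
~x3 = 1 − 0.5700 = 0.4300
(x3 | ~x5) & ~x3 = a·b on (0.8323, 0.4300) = 0.3579
x1 & x3 = a·b on (0.8600, 0.5700) = 0.4902
((x3 | ~x5) & ~x3) & (x1 & x3) = a·b on (0.3579, 0.4902) = 0.1754

0.175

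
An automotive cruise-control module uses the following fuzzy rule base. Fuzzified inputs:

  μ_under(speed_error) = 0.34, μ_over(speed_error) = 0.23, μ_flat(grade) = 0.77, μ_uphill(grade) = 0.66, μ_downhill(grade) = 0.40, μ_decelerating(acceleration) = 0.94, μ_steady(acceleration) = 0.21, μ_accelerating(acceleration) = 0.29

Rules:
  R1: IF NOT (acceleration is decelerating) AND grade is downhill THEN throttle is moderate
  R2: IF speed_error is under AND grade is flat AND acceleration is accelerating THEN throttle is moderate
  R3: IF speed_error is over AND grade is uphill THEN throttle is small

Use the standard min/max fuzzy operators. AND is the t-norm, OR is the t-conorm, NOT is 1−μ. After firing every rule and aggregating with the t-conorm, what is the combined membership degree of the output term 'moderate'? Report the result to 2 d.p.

R1: ¬decelerating=1−0.94=0.06, downhill=0.40; AND[min(a, b)] → w = 0.06
R2: under=0.34, flat=0.77, accelerating=0.29; AND[min(a, b)] → w = 0.29
R3: over=0.23, uphill=0.66; AND[min(a, b)] → w = 0.23
Rules with consequent 'moderate': {R1, R2} → strengths 0.06, 0.29
Aggregate via t-conorm [max(a, b)]: 0.29

0.29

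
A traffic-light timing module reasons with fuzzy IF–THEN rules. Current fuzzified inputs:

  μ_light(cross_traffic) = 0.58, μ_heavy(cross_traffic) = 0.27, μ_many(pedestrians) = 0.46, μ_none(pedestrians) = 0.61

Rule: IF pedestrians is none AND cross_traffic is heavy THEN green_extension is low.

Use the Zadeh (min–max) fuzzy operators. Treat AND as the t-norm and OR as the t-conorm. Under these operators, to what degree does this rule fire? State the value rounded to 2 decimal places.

firing strength: none=0.61, heavy=0.27; AND[min(a, b)] → w = 0.27

0.27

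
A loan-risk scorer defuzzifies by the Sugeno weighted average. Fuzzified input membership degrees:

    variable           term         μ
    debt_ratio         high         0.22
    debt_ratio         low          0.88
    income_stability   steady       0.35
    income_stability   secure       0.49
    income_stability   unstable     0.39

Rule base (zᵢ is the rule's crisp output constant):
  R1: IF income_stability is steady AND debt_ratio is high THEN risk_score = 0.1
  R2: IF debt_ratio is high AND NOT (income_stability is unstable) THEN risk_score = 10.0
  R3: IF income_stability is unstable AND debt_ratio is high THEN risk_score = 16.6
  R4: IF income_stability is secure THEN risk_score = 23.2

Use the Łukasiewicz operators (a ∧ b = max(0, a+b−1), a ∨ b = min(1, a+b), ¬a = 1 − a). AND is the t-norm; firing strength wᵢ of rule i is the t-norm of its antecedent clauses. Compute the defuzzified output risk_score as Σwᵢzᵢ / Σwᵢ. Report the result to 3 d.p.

23.200

R1 (z=0.1): steady=0.35, high=0.22; AND[max(0, a+b−1)] → w = 0.00
R2 (z=10.0): high=0.22, ¬unstable=1−0.39=0.61; AND[max(0, a+b−1)] → w = 0.00
R3 (z=16.6): unstable=0.39, high=0.22; AND[max(0, a+b−1)] → w = 0.00
R4 (z=23.2): secure=0.49 → w = 0.49
Weighted average = (0.00·0.1 + 0.00·10.0 + 0.00·16.6 + 0.49·23.2) / (0.00 + 0.00 + 0.00 + 0.49)
  = 11.3680 / 0.4900 = 23.200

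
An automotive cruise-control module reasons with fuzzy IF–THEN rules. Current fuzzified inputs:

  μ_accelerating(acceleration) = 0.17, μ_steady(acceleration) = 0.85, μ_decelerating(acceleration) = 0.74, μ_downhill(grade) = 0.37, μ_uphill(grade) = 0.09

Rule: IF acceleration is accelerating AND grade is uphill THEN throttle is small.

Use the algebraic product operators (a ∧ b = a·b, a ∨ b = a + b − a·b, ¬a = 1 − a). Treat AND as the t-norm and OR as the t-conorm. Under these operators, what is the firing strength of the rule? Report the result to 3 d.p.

firing strength: accelerating=0.17, uphill=0.09; AND[a·b] → w = 0.0153

0.015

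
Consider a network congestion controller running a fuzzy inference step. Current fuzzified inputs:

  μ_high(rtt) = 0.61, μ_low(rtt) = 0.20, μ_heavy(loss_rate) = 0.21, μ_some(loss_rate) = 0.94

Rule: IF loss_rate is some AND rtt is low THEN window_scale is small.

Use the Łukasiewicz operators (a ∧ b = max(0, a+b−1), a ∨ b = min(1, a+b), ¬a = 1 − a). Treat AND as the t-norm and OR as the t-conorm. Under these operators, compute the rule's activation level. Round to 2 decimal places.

firing strength: some=0.94, low=0.20; AND[max(0, a+b−1)] → w = 0.14

0.14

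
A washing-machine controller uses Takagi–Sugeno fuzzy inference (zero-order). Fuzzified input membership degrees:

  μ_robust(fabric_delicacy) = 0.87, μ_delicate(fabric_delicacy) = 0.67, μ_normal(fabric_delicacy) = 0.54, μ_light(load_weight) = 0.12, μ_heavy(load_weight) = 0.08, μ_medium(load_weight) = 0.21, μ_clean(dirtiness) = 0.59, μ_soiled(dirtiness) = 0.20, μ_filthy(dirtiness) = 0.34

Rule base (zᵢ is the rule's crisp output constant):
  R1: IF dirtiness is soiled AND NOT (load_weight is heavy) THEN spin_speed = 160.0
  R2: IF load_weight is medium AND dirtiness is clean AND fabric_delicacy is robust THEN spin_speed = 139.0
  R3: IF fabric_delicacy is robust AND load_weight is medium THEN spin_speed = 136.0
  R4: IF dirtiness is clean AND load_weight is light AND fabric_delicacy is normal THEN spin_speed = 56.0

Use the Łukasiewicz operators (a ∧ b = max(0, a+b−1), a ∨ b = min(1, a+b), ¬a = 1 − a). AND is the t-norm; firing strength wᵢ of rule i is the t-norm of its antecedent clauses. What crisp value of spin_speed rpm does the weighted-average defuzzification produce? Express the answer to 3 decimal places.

R1 (z=160.0): soiled=0.20, ¬heavy=1−0.08=0.92; AND[max(0, a+b−1)] → w = 0.12
R2 (z=139.0): medium=0.21, clean=0.59, robust=0.87; AND[max(0, a+b−1)] → w = 0.00
R3 (z=136.0): robust=0.87, medium=0.21; AND[max(0, a+b−1)] → w = 0.08
R4 (z=56.0): clean=0.59, light=0.12, normal=0.54; AND[max(0, a+b−1)] → w = 0.00
Weighted average = (0.12·160.0 + 0.00·139.0 + 0.08·136.0 + 0.00·56.0) / (0.12 + 0.00 + 0.08 + 0.00)
  = 30.0800 / 0.2000 = 150.400

150.400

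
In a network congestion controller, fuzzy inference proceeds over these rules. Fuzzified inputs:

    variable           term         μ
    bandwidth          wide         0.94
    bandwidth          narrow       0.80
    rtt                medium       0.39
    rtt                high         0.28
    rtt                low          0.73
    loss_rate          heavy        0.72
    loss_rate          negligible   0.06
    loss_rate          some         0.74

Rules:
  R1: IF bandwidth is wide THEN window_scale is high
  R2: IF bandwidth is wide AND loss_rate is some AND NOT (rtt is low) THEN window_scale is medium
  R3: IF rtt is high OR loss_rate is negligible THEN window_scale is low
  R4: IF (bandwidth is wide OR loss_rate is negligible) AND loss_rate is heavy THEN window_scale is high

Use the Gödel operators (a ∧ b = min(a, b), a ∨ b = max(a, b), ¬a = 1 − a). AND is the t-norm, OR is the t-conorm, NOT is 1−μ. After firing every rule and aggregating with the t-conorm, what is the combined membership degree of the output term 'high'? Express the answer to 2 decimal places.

R1: wide=0.94 → w = 0.94
R2: wide=0.94, some=0.74, ¬low=1−0.73=0.27; AND[min(a, b)] → w = 0.27
R3: high=0.28, negligible=0.06; OR[max(a, b)] → w = 0.28
R4: (wide=0.94 OR negligible=0.06) = 0.94; AND[min(a, b)] with heavy=0.72 → w = 0.72
Rules with consequent 'high': {R1, R4} → strengths 0.94, 0.72
Aggregate via t-conorm [max(a, b)]: 0.94

0.94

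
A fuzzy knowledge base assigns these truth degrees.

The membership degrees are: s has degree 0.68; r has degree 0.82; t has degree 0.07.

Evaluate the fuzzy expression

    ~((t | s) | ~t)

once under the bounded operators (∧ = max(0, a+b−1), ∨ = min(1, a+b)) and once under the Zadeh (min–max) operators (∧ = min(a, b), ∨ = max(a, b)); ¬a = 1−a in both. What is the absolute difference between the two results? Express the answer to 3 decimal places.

0.070

Under bounded:
  t | s = min(1, a+b) on (0.07, 0.68) = 0.75
  ~t = 1 − 0.07 = 0.93
  (t | s) | ~t = min(1, a+b) on (0.75, 0.93) = 1.00
  ~((t | s) | ~t) = 1 − 1.00 = 0.00
  → value = 0.0000
Under Zadeh (min–max):
  t | s = max(a, b) on (0.07, 0.68) = 0.68
  ~t = 1 − 0.07 = 0.93
  (t | s) | ~t = max(a, b) on (0.68, 0.93) = 0.93
  ~((t | s) | ~t) = 1 − 0.93 = 0.07
  → value = 0.0700
|0.0000 − 0.0700| = 0.070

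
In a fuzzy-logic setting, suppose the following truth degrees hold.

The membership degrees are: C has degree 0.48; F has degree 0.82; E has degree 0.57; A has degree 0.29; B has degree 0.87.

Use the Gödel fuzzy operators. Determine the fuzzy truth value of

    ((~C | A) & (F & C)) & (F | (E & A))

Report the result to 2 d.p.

~C = 1 − 0.48 = 0.52
~C | A = max(a, b) on (0.52, 0.29) = 0.52
F & C = min(a, b) on (0.82, 0.48) = 0.48
(~C | A) & (F & C) = min(a, b) on (0.52, 0.48) = 0.48
E & A = min(a, b) on (0.57, 0.29) = 0.29
F | (E & A) = max(a, b) on (0.82, 0.29) = 0.82
((~C | A) & (F & C)) & (F | (E & A)) = min(a, b) on (0.48, 0.82) = 0.48

0.48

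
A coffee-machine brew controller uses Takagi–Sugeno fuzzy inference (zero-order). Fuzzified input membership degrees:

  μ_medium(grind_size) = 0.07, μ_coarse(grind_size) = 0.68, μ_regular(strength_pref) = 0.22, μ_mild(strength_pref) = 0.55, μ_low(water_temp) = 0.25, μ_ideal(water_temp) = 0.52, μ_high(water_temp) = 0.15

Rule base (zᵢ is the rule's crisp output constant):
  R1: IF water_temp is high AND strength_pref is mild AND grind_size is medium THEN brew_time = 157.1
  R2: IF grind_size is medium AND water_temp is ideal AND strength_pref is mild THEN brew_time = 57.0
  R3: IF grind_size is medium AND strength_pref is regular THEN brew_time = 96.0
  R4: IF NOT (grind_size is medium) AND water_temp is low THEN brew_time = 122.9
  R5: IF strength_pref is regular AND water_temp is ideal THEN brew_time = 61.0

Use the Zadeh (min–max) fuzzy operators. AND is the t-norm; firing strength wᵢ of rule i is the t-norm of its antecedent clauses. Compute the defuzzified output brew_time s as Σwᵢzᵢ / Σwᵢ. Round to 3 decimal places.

R1 (z=157.1): high=0.15, mild=0.55, medium=0.07; AND[min(a, b)] → w = 0.07
R2 (z=57.0): medium=0.07, ideal=0.52, mild=0.55; AND[min(a, b)] → w = 0.07
R3 (z=96.0): medium=0.07, regular=0.22; AND[min(a, b)] → w = 0.07
R4 (z=122.9): ¬medium=1−0.07=0.93, low=0.25; AND[min(a, b)] → w = 0.25
R5 (z=61.0): regular=0.22, ideal=0.52; AND[min(a, b)] → w = 0.22
Weighted average = (0.07·157.1 + 0.07·57.0 + 0.07·96.0 + 0.25·122.9 + 0.22·61.0) / (0.07 + 0.07 + 0.07 + 0.25 + 0.22)
  = 65.8520 / 0.6800 = 96.841

96.841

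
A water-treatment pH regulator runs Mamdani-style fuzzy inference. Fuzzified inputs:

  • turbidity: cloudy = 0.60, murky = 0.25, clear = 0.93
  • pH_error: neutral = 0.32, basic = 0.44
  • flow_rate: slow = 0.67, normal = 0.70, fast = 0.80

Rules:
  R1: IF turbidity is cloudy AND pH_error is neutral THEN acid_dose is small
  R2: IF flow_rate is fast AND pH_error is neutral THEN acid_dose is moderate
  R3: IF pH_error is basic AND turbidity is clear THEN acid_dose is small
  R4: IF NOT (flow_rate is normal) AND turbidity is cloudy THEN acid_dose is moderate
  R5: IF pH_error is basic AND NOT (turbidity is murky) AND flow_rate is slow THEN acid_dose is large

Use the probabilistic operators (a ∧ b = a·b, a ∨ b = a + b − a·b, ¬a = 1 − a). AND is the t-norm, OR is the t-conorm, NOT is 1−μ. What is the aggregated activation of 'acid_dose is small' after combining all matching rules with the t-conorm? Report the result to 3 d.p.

R1: cloudy=0.60, neutral=0.32; AND[a·b] → w = 0.1920
R2: fast=0.80, neutral=0.32; AND[a·b] → w = 0.2560
R3: basic=0.44, clear=0.93; AND[a·b] → w = 0.4092
R4: ¬normal=1−0.70=0.30, cloudy=0.60; AND[a·b] → w = 0.1800
R5: basic=0.44, ¬murky=1−0.25=0.75, slow=0.67; AND[a·b] → w = 0.2211
Rules with consequent 'small': {R1, R3} → strengths 0.1920, 0.4092
Aggregate via t-conorm [a + b − a·b]: 0.5226

0.523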